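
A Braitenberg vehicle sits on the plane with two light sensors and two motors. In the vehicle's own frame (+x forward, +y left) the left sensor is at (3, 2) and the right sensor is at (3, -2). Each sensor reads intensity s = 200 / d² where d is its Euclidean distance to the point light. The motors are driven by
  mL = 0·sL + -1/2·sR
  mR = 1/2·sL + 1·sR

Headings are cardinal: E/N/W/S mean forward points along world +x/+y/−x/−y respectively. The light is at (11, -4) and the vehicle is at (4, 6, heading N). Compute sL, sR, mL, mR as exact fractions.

left sensor world pos  = (2, 9); dL² = 250
right sensor world pos = (6, 9); dR² = 194
sL = 200/250 = 4/5
sR = 200/194 = 100/97
mL = 0·sL + -1/2·sR = -50/97
mR = 1/2·sL + 1·sR = 694/485

4/5 100/97 -50/97 694/485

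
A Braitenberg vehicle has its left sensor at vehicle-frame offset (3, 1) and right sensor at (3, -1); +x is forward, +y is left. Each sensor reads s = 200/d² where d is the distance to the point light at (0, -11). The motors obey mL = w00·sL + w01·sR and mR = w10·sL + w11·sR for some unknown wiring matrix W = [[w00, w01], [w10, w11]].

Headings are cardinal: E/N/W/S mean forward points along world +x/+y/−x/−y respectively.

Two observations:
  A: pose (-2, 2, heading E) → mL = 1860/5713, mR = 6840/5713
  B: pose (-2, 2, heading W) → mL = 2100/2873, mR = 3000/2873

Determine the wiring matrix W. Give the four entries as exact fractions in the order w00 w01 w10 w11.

obs A: pose=(-2,2,E) → sL=200/197, sR=40/29, mL=1860/5713, mR=6840/5713
obs B: pose=(-2,2,W) → sL=200/169, sR=200/221, mL=2100/2873, mR=3000/2873
sensor matrix S = [[200/197, 40/29], [200/169, 200/221]]; det S = -11712000/16413449
solve [mL_A; mL_B] = S·[w00; w01] and [mR_A; mR_B] = S·[w10; w11]:
  w00 = 1, w01 = -1/2, w10 = 1/2, w11 = 1/2

1 -1/2 1/2 1/2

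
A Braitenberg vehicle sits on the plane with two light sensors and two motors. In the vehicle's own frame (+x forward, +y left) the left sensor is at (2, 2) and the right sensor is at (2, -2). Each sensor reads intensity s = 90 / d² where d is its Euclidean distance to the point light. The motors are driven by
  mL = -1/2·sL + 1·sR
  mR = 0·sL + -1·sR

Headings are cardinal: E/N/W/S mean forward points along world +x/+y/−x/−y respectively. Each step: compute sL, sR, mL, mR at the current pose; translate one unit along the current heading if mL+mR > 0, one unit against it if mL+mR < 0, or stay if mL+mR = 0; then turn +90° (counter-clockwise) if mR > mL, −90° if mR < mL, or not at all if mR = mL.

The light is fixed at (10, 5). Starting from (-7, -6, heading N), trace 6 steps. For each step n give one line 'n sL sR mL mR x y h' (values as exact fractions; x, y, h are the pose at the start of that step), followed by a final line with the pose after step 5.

n=0: pose=(-7,-6,N); sL=45/221, sR=5/17; mL=5/26, mR=-5/17; mL+mR=-45/442 → advance -1; mR−mL=-215/442 → turn -1·90°
n=1: pose=(-7,-7,E); sL=18/65, sR=90/421; mL=2061/27365, mR=-90/421; mL+mR=-9/65 → advance -1; mR−mL=-7911/27365 → turn -1·90°
n=2: pose=(-8,-7,S); sL=45/226, sR=45/298; mL=3465/67348, mR=-45/298; mL+mR=-45/452 → advance -1; mR−mL=-13635/67348 → turn -1·90°
n=3: pose=(-8,-6,W); sL=90/569, sR=90/481; mL=29565/273689, mR=-90/481; mL+mR=-45/569 → advance -1; mR−mL=-80775/273689 → turn -1·90°
n=4: pose=(-7,-6,N); sL=45/221, sR=5/17; mL=5/26, mR=-5/17; mL+mR=-45/442 → advance -1; mR−mL=-215/442 → turn -1·90°
n=5: pose=(-7,-7,E); sL=18/65, sR=90/421; mL=2061/27365, mR=-90/421; mL+mR=-9/65 → advance -1; mR−mL=-7911/27365 → turn -1·90°

0 45/221 5/17 5/26 -5/17 -7 -6 N
1 18/65 90/421 2061/27365 -90/421 -7 -7 E
2 45/226 45/298 3465/67348 -45/298 -8 -7 S
3 90/569 90/481 29565/273689 -90/481 -8 -6 W
4 45/221 5/17 5/26 -5/17 -7 -6 N
5 18/65 90/421 2061/27365 -90/421 -7 -7 E
final -8 -7 S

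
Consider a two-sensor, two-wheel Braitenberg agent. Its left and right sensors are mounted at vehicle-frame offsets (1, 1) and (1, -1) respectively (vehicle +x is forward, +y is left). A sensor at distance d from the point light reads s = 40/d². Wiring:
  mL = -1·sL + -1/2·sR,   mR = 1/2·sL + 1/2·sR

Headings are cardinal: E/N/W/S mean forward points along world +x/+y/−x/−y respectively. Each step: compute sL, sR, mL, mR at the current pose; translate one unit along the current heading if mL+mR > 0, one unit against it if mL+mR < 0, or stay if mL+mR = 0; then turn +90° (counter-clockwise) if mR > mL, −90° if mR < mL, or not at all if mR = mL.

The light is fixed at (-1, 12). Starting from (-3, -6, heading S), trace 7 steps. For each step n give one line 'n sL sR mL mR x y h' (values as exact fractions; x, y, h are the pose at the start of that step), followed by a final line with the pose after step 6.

0 20/181 4/37 -1102/6697 732/6697 -3 -6 S
1 40/257 8/65 -3628/16705 2328/16705 -3 -5 E
2 5/34 2/13 -99/442 133/884 -4 -5 N
3 40/377 8/61 -3948/22997 2728/22997 -4 -6 W
4 20/181 4/37 -1102/6697 732/6697 -3 -6 S
5 40/257 8/65 -3628/16705 2328/16705 -3 -5 E
6 5/34 2/13 -99/442 133/884 -4 -5 N
final -4 -6 W

n=0: pose=(-3,-6,S); sL=20/181, sR=4/37; mL=-1102/6697, mR=732/6697; mL+mR=-10/181 → advance -1; mR−mL=1834/6697 → turn +1·90°
n=1: pose=(-3,-5,E); sL=40/257, sR=8/65; mL=-3628/16705, mR=2328/16705; mL+mR=-20/257 → advance -1; mR−mL=5956/16705 → turn +1·90°
n=2: pose=(-4,-5,N); sL=5/34, sR=2/13; mL=-99/442, mR=133/884; mL+mR=-5/68 → advance -1; mR−mL=331/884 → turn +1·90°
n=3: pose=(-4,-6,W); sL=40/377, sR=8/61; mL=-3948/22997, mR=2728/22997; mL+mR=-20/377 → advance -1; mR−mL=6676/22997 → turn +1·90°
n=4: pose=(-3,-6,S); sL=20/181, sR=4/37; mL=-1102/6697, mR=732/6697; mL+mR=-10/181 → advance -1; mR−mL=1834/6697 → turn +1·90°
n=5: pose=(-3,-5,E); sL=40/257, sR=8/65; mL=-3628/16705, mR=2328/16705; mL+mR=-20/257 → advance -1; mR−mL=5956/16705 → turn +1·90°
n=6: pose=(-4,-5,N); sL=5/34, sR=2/13; mL=-99/442, mR=133/884; mL+mR=-5/68 → advance -1; mR−mL=331/884 → turn +1·90°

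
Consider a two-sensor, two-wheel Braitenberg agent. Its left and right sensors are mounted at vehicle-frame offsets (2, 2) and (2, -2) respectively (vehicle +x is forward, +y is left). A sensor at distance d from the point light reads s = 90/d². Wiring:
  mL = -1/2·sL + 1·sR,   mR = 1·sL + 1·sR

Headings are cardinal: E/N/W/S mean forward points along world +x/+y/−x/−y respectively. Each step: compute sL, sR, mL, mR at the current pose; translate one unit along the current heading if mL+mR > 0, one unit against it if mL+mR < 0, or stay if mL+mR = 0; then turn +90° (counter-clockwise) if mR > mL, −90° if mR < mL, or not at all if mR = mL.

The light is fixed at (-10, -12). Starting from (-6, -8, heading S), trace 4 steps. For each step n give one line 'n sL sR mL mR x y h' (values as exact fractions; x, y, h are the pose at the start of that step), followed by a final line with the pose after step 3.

0 9/4 45/4 81/8 27/2 -6 -8 S
1 90/61 90/37 3825/2257 8820/2257 -6 -9 E
2 45/17 45/37 -135/1258 2430/629 -5 -9 N
3 90/13 2 -19/13 116/13 -5 -8 W
final -6 -8 S

n=0: pose=(-6,-8,S); sL=9/4, sR=45/4; mL=81/8, mR=27/2; mL+mR=189/8 → advance +1; mR−mL=27/8 → turn +1·90°
n=1: pose=(-6,-9,E); sL=90/61, sR=90/37; mL=3825/2257, mR=8820/2257; mL+mR=12645/2257 → advance +1; mR−mL=135/61 → turn +1·90°
n=2: pose=(-5,-9,N); sL=45/17, sR=45/37; mL=-135/1258, mR=2430/629; mL+mR=4725/1258 → advance +1; mR−mL=135/34 → turn +1·90°
n=3: pose=(-5,-8,W); sL=90/13, sR=2; mL=-19/13, mR=116/13; mL+mR=97/13 → advance +1; mR−mL=135/13 → turn +1·90°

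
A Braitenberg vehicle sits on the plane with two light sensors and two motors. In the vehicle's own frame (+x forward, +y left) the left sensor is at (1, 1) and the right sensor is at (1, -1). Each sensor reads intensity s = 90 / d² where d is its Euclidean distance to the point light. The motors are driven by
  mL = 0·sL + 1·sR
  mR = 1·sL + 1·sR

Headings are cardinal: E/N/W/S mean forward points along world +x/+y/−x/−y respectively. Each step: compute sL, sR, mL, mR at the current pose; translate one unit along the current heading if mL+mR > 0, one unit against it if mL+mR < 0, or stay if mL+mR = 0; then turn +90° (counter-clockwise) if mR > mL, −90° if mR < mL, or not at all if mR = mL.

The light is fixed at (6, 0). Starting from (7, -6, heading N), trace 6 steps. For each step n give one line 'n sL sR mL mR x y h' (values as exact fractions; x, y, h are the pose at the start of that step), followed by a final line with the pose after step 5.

0 18/5 90/29 90/29 972/145 7 -6 N
1 5/2 45/8 45/8 65/8 7 -5 W
2 90/37 90/37 90/37 180/37 6 -5 S
3 45/13 9/5 9/5 342/65 6 -6 E
4 18/5 90/29 90/29 972/145 7 -6 N
5 5/2 45/8 45/8 65/8 7 -5 W
final 6 -5 S

n=0: pose=(7,-6,N); sL=18/5, sR=90/29; mL=90/29, mR=972/145; mL+mR=1422/145 → advance +1; mR−mL=18/5 → turn +1·90°
n=1: pose=(7,-5,W); sL=5/2, sR=45/8; mL=45/8, mR=65/8; mL+mR=55/4 → advance +1; mR−mL=5/2 → turn +1·90°
n=2: pose=(6,-5,S); sL=90/37, sR=90/37; mL=90/37, mR=180/37; mL+mR=270/37 → advance +1; mR−mL=90/37 → turn +1·90°
n=3: pose=(6,-6,E); sL=45/13, sR=9/5; mL=9/5, mR=342/65; mL+mR=459/65 → advance +1; mR−mL=45/13 → turn +1·90°
n=4: pose=(7,-6,N); sL=18/5, sR=90/29; mL=90/29, mR=972/145; mL+mR=1422/145 → advance +1; mR−mL=18/5 → turn +1·90°
n=5: pose=(7,-5,W); sL=5/2, sR=45/8; mL=45/8, mR=65/8; mL+mR=55/4 → advance +1; mR−mL=5/2 → turn +1·90°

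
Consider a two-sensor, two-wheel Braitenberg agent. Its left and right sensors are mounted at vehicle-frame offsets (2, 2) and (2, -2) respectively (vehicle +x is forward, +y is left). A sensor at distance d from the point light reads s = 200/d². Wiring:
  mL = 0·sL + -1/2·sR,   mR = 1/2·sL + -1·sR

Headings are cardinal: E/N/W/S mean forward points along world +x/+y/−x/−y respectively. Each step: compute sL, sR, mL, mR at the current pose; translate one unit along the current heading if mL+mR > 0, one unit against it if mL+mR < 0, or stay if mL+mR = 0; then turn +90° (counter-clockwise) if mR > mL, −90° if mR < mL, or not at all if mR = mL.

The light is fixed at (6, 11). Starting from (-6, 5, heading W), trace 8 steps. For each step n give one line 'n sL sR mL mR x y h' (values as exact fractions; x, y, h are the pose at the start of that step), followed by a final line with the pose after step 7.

n=0: pose=(-6,5,W); sL=10/13, sR=50/53; mL=-25/53, mR=-385/689; mL+mR=-710/689 → advance -1; mR−mL=-60/689 → turn -1·90°
n=1: pose=(-5,5,N); sL=40/37, sR=200/97; mL=-100/97, mR=-5460/3589; mL+mR=-9160/3589 → advance -1; mR−mL=-1760/3589 → turn -1·90°
n=2: pose=(-5,4,E); sL=100/53, sR=100/81; mL=-50/81, mR=-1250/4293; mL+mR=-1300/1431 → advance -1; mR−mL=1400/4293 → turn +1·90°
n=3: pose=(-6,4,N); sL=200/221, sR=8/5; mL=-4/5, mR=-1268/1105; mL+mR=-2152/1105 → advance -1; mR−mL=-384/1105 → turn -1·90°
n=4: pose=(-6,3,E); sL=25/17, sR=1; mL=-1/2, mR=-9/34; mL+mR=-13/17 → advance -1; mR−mL=4/17 → turn +1·90°
n=5: pose=(-7,3,N); sL=200/261, sR=200/157; mL=-100/157, mR=-36500/40977; mL+mR=-62600/40977 → advance -1; mR−mL=-10400/40977 → turn -1·90°
n=6: pose=(-7,2,E); sL=20/17, sR=100/121; mL=-50/121, mR=-490/2057; mL+mR=-1340/2057 → advance -1; mR−mL=360/2057 → turn +1·90°
n=7: pose=(-8,2,N); sL=40/61, sR=200/193; mL=-100/193, mR=-8340/11773; mL+mR=-14440/11773 → advance -1; mR−mL=-2240/11773 → turn -1·90°

0 10/13 50/53 -25/53 -385/689 -6 5 W
1 40/37 200/97 -100/97 -5460/3589 -5 5 N
2 100/53 100/81 -50/81 -1250/4293 -5 4 E
3 200/221 8/5 -4/5 -1268/1105 -6 4 N
4 25/17 1 -1/2 -9/34 -6 3 E
5 200/261 200/157 -100/157 -36500/40977 -7 3 N
6 20/17 100/121 -50/121 -490/2057 -7 2 E
7 40/61 200/193 -100/193 -8340/11773 -8 2 N
final -8 1 E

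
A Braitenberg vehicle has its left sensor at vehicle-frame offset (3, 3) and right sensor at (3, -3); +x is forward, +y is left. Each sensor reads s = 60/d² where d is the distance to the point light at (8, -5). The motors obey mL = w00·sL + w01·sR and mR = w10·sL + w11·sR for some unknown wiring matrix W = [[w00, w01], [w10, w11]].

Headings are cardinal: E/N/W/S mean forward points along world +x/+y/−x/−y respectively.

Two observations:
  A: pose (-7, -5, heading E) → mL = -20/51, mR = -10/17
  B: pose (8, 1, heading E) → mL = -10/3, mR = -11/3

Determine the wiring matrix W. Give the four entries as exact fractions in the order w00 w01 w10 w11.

0 -1 -1/2 -1

obs A: pose=(-7,-5,E) → sL=20/51, sR=20/51, mL=-20/51, mR=-10/17
obs B: pose=(8,1,E) → sL=2/3, sR=10/3, mL=-10/3, mR=-11/3
sensor matrix S = [[20/51, 20/51], [2/3, 10/3]]; det S = 160/153
solve [mL_A; mL_B] = S·[w00; w01] and [mR_A; mR_B] = S·[w10; w11]:
  w00 = 0, w01 = -1, w10 = -1/2, w11 = -1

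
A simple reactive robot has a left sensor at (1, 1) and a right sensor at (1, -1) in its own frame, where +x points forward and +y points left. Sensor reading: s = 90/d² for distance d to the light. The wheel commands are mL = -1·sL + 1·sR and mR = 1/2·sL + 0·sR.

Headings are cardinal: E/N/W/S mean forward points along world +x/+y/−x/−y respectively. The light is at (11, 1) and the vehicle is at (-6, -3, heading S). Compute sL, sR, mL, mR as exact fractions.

90/281 90/349 -6120/98069 45/281

left sensor world pos  = (-5, -4); dL² = 281
right sensor world pos = (-7, -4); dR² = 349
sL = 90/281 = 90/281
sR = 90/349 = 90/349
mL = -1·sL + 1·sR = -6120/98069
mR = 1/2·sL + 0·sR = 45/281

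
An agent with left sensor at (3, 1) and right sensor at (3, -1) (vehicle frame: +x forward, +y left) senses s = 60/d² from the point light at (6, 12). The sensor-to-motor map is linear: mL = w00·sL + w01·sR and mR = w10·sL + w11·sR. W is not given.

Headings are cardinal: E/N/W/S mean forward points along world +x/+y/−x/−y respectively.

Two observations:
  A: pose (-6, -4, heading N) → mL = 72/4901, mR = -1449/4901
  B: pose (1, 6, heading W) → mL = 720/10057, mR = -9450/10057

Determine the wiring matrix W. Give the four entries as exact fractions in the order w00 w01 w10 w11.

-1/2 1/2 -1/2 -1

obs A: pose=(-6,-4,N) → sL=30/169, sR=6/29, mL=72/4901, mR=-1449/4901
obs B: pose=(1,6,W) → sL=60/113, sR=60/89, mL=720/10057, mR=-9450/10057
sensor matrix S = [[30/169, 6/29], [60/113, 60/89]]; det S = 483840/49289357
solve [mL_A; mL_B] = S·[w00; w01] and [mR_A; mR_B] = S·[w10; w11]:
  w00 = -1/2, w01 = 1/2, w10 = -1/2, w11 = -1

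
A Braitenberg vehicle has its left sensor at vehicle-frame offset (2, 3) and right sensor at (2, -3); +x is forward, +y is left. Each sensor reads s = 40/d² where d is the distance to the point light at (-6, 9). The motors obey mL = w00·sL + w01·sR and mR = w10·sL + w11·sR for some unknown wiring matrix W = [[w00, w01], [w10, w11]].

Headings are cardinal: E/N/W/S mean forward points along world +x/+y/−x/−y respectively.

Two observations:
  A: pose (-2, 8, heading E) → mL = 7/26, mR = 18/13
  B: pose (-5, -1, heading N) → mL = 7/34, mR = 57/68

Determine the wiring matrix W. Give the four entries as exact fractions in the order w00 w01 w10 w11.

obs A: pose=(-2,8,E) → sL=1, sR=10/13, mL=7/26, mR=18/13
obs B: pose=(-5,-1,N) → sL=10/17, sR=1/2, mL=7/34, mR=57/68
sensor matrix S = [[1, 10/13], [10/17, 1/2]]; det S = 21/442
solve [mL_A; mL_B] = S·[w00; w01] and [mR_A; mR_B] = S·[w10; w11]:
  w00 = -1/2, w01 = 1, w10 = 1, w11 = 1/2

-1/2 1 1 1/2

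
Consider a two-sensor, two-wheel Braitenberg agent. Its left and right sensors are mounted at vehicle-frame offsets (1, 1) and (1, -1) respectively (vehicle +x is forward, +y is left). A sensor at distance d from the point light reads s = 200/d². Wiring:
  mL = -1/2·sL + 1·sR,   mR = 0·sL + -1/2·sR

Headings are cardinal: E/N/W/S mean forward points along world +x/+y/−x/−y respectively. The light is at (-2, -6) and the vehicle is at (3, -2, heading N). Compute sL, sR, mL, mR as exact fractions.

left sensor world pos  = (2, -1); dL² = 41
right sensor world pos = (4, -1); dR² = 61
sL = 200/41 = 200/41
sR = 200/61 = 200/61
mL = -1/2·sL + 1·sR = 2100/2501
mR = 0·sL + -1/2·sR = -100/61

200/41 200/61 2100/2501 -100/61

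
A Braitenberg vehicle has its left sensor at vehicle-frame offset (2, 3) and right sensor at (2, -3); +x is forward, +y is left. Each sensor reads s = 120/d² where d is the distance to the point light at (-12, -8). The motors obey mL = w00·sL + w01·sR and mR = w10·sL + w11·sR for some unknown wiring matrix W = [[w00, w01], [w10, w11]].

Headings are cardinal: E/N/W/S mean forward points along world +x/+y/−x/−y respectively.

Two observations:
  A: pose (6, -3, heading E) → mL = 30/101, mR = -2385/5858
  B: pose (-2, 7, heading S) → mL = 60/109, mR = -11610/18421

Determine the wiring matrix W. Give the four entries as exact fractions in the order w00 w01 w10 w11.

0 1 -1 -1/2

obs A: pose=(6,-3,E) → sL=15/58, sR=30/101, mL=30/101, mR=-2385/5858
obs B: pose=(-2,7,S) → sL=60/169, sR=60/109, mL=60/109, mR=-11610/18421
sensor matrix S = [[15/58, 30/101], [60/169, 60/109]]; det S = 1991250/53955109
solve [mL_A; mL_B] = S·[w00; w01] and [mR_A; mR_B] = S·[w10; w11]:
  w00 = 0, w01 = 1, w10 = -1, w11 = -1/2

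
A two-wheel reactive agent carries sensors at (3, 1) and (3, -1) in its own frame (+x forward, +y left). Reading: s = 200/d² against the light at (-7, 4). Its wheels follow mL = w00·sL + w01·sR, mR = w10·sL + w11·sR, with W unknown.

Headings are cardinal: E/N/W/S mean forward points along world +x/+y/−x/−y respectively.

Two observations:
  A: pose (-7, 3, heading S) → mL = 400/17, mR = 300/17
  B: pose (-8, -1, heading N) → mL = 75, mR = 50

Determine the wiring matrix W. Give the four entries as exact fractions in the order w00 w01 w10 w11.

1 1 1 1/2

obs A: pose=(-7,3,S) → sL=200/17, sR=200/17, mL=400/17, mR=300/17
obs B: pose=(-8,-1,N) → sL=25, sR=50, mL=75, mR=50
sensor matrix S = [[200/17, 200/17], [25, 50]]; det S = 5000/17
solve [mL_A; mL_B] = S·[w00; w01] and [mR_A; mR_B] = S·[w10; w11]:
  w00 = 1, w01 = 1, w10 = 1, w11 = 1/2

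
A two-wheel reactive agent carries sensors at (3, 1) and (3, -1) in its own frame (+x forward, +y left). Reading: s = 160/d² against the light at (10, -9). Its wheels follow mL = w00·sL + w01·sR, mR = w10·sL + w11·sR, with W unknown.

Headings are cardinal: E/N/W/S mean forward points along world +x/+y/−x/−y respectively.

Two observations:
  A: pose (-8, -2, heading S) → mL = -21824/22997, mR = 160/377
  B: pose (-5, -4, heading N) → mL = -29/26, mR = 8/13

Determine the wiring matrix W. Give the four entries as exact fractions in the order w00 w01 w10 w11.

obs A: pose=(-8,-2,S) → sL=32/61, sR=160/377, mL=-21824/22997, mR=160/377
obs B: pose=(-5,-4,N) → sL=1/2, sR=8/13, mL=-29/26, mR=8/13
sensor matrix S = [[32/61, 160/377], [1/2, 8/13]]; det S = 2544/22997
solve [mL_A; mL_B] = S·[w00; w01] and [mR_A; mR_B] = S·[w10; w11]:
  w00 = -1, w01 = -1, w10 = 0, w11 = 1

-1 -1 0 1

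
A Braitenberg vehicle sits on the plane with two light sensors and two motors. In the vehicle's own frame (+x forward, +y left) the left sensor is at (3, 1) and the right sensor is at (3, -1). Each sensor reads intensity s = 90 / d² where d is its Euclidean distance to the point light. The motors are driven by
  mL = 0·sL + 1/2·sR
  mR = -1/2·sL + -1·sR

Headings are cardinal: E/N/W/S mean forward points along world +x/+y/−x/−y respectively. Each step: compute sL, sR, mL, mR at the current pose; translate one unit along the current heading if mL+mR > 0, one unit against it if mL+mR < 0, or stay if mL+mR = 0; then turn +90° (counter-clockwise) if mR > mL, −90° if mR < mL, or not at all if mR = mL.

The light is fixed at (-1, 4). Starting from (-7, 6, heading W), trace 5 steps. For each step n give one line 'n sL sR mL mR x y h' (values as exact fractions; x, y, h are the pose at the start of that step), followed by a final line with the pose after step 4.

0 45/41 1 1/2 -127/82 -7 6 W
1 90/61 90/41 45/41 -7335/2501 -6 6 N
2 45/4 45/2 45/4 -225/8 -6 5 E
3 90/29 90/53 45/53 -4995/1537 -7 5 S
4 45/41 1 1/2 -127/82 -7 6 W
final -6 6 N

n=0: pose=(-7,6,W); sL=45/41, sR=1; mL=1/2, mR=-127/82; mL+mR=-43/41 → advance -1; mR−mL=-84/41 → turn -1·90°
n=1: pose=(-6,6,N); sL=90/61, sR=90/41; mL=45/41, mR=-7335/2501; mL+mR=-4590/2501 → advance -1; mR−mL=-10080/2501 → turn -1·90°
n=2: pose=(-6,5,E); sL=45/4, sR=45/2; mL=45/4, mR=-225/8; mL+mR=-135/8 → advance -1; mR−mL=-315/8 → turn -1·90°
n=3: pose=(-7,5,S); sL=90/29, sR=90/53; mL=45/53, mR=-4995/1537; mL+mR=-3690/1537 → advance -1; mR−mL=-6300/1537 → turn -1·90°
n=4: pose=(-7,6,W); sL=45/41, sR=1; mL=1/2, mR=-127/82; mL+mR=-43/41 → advance -1; mR−mL=-84/41 → turn -1·90°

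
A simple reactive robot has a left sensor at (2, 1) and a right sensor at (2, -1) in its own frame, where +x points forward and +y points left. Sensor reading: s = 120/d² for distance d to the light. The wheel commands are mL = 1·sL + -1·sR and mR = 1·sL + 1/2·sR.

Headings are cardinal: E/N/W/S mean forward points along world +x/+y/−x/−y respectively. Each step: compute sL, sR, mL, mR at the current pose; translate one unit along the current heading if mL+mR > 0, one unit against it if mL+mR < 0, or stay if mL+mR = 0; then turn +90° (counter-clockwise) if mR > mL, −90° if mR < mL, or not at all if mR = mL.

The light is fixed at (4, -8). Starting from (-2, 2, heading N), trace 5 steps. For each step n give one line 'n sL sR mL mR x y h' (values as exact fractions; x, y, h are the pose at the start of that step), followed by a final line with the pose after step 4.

n=0: pose=(-2,2,N); sL=120/193, sR=120/169; mL=-2880/32617, mR=31860/32617; mL+mR=28980/32617 → advance +1; mR−mL=180/169 → turn +1·90°
n=1: pose=(-2,3,W); sL=30/41, sR=15/26; mL=165/1066, mR=2175/2132; mL+mR=2505/2132 → advance +1; mR−mL=45/52 → turn +1·90°
n=2: pose=(-3,3,S); sL=40/39, sR=24/29; mL=224/1131, mR=1628/1131; mL+mR=1852/1131 → advance +1; mR−mL=36/29 → turn +1·90°
n=3: pose=(-3,2,E); sL=60/73, sR=60/53; mL=-1200/3869, mR=5370/3869; mL+mR=4170/3869 → advance +1; mR−mL=90/53 → turn +1·90°
n=4: pose=(-2,2,N); sL=120/193, sR=120/169; mL=-2880/32617, mR=31860/32617; mL+mR=28980/32617 → advance +1; mR−mL=180/169 → turn +1·90°

0 120/193 120/169 -2880/32617 31860/32617 -2 2 N
1 30/41 15/26 165/1066 2175/2132 -2 3 W
2 40/39 24/29 224/1131 1628/1131 -3 3 S
3 60/73 60/53 -1200/3869 5370/3869 -3 2 E
4 120/193 120/169 -2880/32617 31860/32617 -2 2 N
final -2 3 W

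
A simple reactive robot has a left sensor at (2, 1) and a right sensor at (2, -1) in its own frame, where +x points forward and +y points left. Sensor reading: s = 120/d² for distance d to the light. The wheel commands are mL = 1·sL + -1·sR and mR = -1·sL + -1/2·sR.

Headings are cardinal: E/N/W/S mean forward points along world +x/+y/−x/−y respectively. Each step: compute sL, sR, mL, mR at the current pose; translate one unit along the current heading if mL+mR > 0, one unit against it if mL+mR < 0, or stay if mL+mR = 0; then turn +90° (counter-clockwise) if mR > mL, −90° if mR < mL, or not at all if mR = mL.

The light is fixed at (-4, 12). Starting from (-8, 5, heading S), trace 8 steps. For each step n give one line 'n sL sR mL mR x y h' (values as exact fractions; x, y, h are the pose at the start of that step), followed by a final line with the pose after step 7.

0 4/3 60/53 32/159 -302/159 -8 5 S
1 24/17 120/61 -576/1037 -2484/1037 -8 6 W
2 15/4 6 -9/4 -27/4 -7 6 N
3 120/37 24/13 672/481 -2004/481 -7 5 E
4 4/3 60/53 32/159 -302/159 -8 5 S
5 24/17 120/61 -576/1037 -2484/1037 -8 6 W
6 15/4 6 -9/4 -27/4 -7 6 N
7 120/37 24/13 672/481 -2004/481 -7 5 E
final -8 5 S

n=0: pose=(-8,5,S); sL=4/3, sR=60/53; mL=32/159, mR=-302/159; mL+mR=-90/53 → advance -1; mR−mL=-334/159 → turn -1·90°
n=1: pose=(-8,6,W); sL=24/17, sR=120/61; mL=-576/1037, mR=-2484/1037; mL+mR=-180/61 → advance -1; mR−mL=-1908/1037 → turn -1·90°
n=2: pose=(-7,6,N); sL=15/4, sR=6; mL=-9/4, mR=-27/4; mL+mR=-9 → advance -1; mR−mL=-9/2 → turn -1·90°
n=3: pose=(-7,5,E); sL=120/37, sR=24/13; mL=672/481, mR=-2004/481; mL+mR=-36/13 → advance -1; mR−mL=-2676/481 → turn -1·90°
n=4: pose=(-8,5,S); sL=4/3, sR=60/53; mL=32/159, mR=-302/159; mL+mR=-90/53 → advance -1; mR−mL=-334/159 → turn -1·90°
n=5: pose=(-8,6,W); sL=24/17, sR=120/61; mL=-576/1037, mR=-2484/1037; mL+mR=-180/61 → advance -1; mR−mL=-1908/1037 → turn -1·90°
n=6: pose=(-7,6,N); sL=15/4, sR=6; mL=-9/4, mR=-27/4; mL+mR=-9 → advance -1; mR−mL=-9/2 → turn -1·90°
n=7: pose=(-7,5,E); sL=120/37, sR=24/13; mL=672/481, mR=-2004/481; mL+mR=-36/13 → advance -1; mR−mL=-2676/481 → turn -1·90°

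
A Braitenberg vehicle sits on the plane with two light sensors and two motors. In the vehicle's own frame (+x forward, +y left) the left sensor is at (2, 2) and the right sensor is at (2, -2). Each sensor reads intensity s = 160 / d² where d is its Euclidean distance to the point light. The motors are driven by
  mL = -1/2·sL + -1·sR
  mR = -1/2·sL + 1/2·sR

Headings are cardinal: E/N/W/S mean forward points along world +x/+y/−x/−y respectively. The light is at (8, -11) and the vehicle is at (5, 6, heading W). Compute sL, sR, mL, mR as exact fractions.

left sensor world pos  = (3, 4); dL² = 250
right sensor world pos = (3, 8); dR² = 386
sL = 160/250 = 16/25
sR = 160/386 = 80/193
mL = -1/2·sL + -1·sR = -3544/4825
mR = -1/2·sL + 1/2·sR = -544/4825

16/25 80/193 -3544/4825 -544/4825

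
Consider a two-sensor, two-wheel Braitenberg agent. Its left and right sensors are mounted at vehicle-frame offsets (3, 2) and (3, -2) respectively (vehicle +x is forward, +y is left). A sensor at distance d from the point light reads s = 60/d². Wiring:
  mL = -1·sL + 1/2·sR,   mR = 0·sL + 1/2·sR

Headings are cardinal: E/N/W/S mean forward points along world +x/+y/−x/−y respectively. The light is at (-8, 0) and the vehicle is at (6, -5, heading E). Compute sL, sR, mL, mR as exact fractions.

left sensor world pos  = (9, -3); dL² = 298
right sensor world pos = (9, -7); dR² = 338
sL = 60/298 = 30/149
sR = 60/338 = 30/169
mL = -1·sL + 1/2·sR = -2835/25181
mR = 0·sL + 1/2·sR = 15/169

30/149 30/169 -2835/25181 15/169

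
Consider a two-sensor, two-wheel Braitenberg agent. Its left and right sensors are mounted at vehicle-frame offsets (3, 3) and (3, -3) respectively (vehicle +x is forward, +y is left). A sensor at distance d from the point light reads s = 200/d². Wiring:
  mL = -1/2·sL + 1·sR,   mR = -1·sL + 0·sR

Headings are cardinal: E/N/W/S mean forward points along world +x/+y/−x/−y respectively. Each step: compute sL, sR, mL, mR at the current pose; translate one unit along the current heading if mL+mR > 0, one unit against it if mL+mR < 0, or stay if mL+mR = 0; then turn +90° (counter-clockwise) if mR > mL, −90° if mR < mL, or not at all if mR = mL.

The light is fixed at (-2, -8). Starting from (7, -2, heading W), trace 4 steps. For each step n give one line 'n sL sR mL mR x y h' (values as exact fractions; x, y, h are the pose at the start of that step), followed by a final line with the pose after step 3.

0 40/9 200/117 -20/39 -40/9 7 -2 W
1 20/13 4/5 2/65 -20/13 8 -2 N
2 200/233 200/173 29300/40309 -200/233 8 -3 E
3 50/37 5 160/37 -50/37 7 -3 S
final 7 -4 W

n=0: pose=(7,-2,W); sL=40/9, sR=200/117; mL=-20/39, mR=-40/9; mL+mR=-580/117 → advance -1; mR−mL=-460/117 → turn -1·90°
n=1: pose=(8,-2,N); sL=20/13, sR=4/5; mL=2/65, mR=-20/13; mL+mR=-98/65 → advance -1; mR−mL=-102/65 → turn -1·90°
n=2: pose=(8,-3,E); sL=200/233, sR=200/173; mL=29300/40309, mR=-200/233; mL+mR=-5300/40309 → advance -1; mR−mL=-63900/40309 → turn -1·90°
n=3: pose=(7,-3,S); sL=50/37, sR=5; mL=160/37, mR=-50/37; mL+mR=110/37 → advance +1; mR−mL=-210/37 → turn -1·90°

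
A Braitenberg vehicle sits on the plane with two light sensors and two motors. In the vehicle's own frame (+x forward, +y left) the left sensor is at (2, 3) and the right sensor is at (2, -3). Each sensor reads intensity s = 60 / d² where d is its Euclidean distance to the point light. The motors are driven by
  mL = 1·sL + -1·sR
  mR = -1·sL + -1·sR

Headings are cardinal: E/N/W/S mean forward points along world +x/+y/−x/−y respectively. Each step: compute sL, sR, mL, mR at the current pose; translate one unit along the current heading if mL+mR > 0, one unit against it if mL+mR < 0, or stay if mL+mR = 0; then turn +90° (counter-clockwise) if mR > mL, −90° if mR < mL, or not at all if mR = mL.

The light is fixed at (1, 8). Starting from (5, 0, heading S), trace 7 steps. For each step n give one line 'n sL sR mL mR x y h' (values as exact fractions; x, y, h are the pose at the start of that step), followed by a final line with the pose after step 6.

0 60/149 60/101 -2880/15049 -15000/15049 5 0 S
1 15/26 3 -63/26 -93/26 5 1 W
2 60/29 60/89 3600/2581 -7080/2581 6 1 N
3 30/37 6/17 288/629 -732/629 6 0 E
4 60/149 60/101 -2880/15049 -15000/15049 5 0 S
5 15/26 3 -63/26 -93/26 5 1 W
6 60/29 60/89 3600/2581 -7080/2581 6 1 N
final 6 0 E

n=0: pose=(5,0,S); sL=60/149, sR=60/101; mL=-2880/15049, mR=-15000/15049; mL+mR=-120/101 → advance -1; mR−mL=-120/149 → turn -1·90°
n=1: pose=(5,1,W); sL=15/26, sR=3; mL=-63/26, mR=-93/26; mL+mR=-6 → advance -1; mR−mL=-15/13 → turn -1·90°
n=2: pose=(6,1,N); sL=60/29, sR=60/89; mL=3600/2581, mR=-7080/2581; mL+mR=-120/89 → advance -1; mR−mL=-120/29 → turn -1·90°
n=3: pose=(6,0,E); sL=30/37, sR=6/17; mL=288/629, mR=-732/629; mL+mR=-12/17 → advance -1; mR−mL=-60/37 → turn -1·90°
n=4: pose=(5,0,S); sL=60/149, sR=60/101; mL=-2880/15049, mR=-15000/15049; mL+mR=-120/101 → advance -1; mR−mL=-120/149 → turn -1·90°
n=5: pose=(5,1,W); sL=15/26, sR=3; mL=-63/26, mR=-93/26; mL+mR=-6 → advance -1; mR−mL=-15/13 → turn -1·90°
n=6: pose=(6,1,N); sL=60/29, sR=60/89; mL=3600/2581, mR=-7080/2581; mL+mR=-120/89 → advance -1; mR−mL=-120/29 → turn -1·90°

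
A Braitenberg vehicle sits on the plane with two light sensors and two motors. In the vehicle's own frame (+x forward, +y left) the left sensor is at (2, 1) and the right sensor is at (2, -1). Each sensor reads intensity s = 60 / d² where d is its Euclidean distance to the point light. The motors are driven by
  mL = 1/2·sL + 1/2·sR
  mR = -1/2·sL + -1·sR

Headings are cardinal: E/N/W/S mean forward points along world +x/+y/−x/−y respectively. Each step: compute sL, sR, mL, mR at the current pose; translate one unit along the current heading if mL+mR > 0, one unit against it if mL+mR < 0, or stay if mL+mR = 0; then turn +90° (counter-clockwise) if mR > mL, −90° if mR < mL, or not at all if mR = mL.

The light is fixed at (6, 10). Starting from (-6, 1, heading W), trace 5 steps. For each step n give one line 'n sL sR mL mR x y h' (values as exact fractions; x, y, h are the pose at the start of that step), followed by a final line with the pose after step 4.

0 15/74 3/13 417/1924 -639/1924 -6 1 W
1 60/193 60/149 10260/28757 -16050/28757 -5 1 N
2 10/27 30/101 910/2727 -1315/2727 -5 0 E
3 12/53 60/313 3468/16589 -5058/16589 -6 0 S
4 15/74 3/13 417/1924 -639/1924 -6 1 W
final -5 1 N

n=0: pose=(-6,1,W); sL=15/74, sR=3/13; mL=417/1924, mR=-639/1924; mL+mR=-3/26 → advance -1; mR−mL=-264/481 → turn -1·90°
n=1: pose=(-5,1,N); sL=60/193, sR=60/149; mL=10260/28757, mR=-16050/28757; mL+mR=-30/149 → advance -1; mR−mL=-26310/28757 → turn -1·90°
n=2: pose=(-5,0,E); sL=10/27, sR=30/101; mL=910/2727, mR=-1315/2727; mL+mR=-15/101 → advance -1; mR−mL=-2225/2727 → turn -1·90°
n=3: pose=(-6,0,S); sL=12/53, sR=60/313; mL=3468/16589, mR=-5058/16589; mL+mR=-30/313 → advance -1; mR−mL=-8526/16589 → turn -1·90°
n=4: pose=(-6,1,W); sL=15/74, sR=3/13; mL=417/1924, mR=-639/1924; mL+mR=-3/26 → advance -1; mR−mL=-264/481 → turn -1·90°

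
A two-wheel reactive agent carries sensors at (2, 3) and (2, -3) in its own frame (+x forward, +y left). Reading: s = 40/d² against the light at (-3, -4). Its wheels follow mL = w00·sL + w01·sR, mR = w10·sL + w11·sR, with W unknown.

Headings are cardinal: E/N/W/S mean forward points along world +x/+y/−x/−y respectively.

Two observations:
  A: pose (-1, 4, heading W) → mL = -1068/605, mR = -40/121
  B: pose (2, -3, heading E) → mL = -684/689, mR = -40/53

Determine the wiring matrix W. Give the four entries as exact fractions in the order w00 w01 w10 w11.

obs A: pose=(-1,4,W) → sL=8/5, sR=40/121, mL=-1068/605, mR=-40/121
obs B: pose=(2,-3,E) → sL=8/13, sR=40/53, mL=-684/689, mR=-40/53
sensor matrix S = [[8/5, 40/121], [8/13, 40/53]]; det S = 83712/83369
solve [mL_A; mL_B] = S·[w00; w01] and [mR_A; mR_B] = S·[w10; w11]:
  w00 = -1, w01 = -1/2, w10 = 0, w11 = -1

-1 -1/2 0 -1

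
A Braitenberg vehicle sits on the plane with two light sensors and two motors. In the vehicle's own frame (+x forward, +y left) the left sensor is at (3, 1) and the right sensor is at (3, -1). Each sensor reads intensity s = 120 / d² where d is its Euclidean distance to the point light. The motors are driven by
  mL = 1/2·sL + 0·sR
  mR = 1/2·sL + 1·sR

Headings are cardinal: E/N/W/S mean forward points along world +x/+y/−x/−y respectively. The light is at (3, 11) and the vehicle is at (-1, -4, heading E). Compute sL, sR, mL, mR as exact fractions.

120/197 120/257 60/197 39060/50629

left sensor world pos  = (2, -3); dL² = 197
right sensor world pos = (2, -5); dR² = 257
sL = 120/197 = 120/197
sR = 120/257 = 120/257
mL = 1/2·sL + 0·sR = 60/197
mR = 1/2·sL + 1·sR = 39060/50629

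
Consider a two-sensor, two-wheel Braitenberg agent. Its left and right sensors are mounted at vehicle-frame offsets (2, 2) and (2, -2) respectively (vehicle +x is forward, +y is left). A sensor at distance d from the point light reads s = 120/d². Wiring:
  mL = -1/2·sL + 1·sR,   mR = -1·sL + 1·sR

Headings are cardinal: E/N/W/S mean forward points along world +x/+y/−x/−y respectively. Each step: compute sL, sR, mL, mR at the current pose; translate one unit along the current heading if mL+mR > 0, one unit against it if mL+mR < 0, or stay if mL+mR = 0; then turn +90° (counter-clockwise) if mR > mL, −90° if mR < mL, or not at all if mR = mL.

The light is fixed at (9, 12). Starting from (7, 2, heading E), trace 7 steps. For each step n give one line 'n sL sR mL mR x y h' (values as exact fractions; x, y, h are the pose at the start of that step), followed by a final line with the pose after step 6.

0 15/8 5/6 -5/48 -25/24 7 2 E
1 24/29 120/169 1452/4901 -576/4901 6 2 S
2 60/97 60/53 4230/5141 2640/5141 6 1 W
3 40/39 24/17 596/663 256/663 5 1 N
4 30/17 30/37 -45/629 -600/629 5 2 E
5 40/51 120/193 2260/9843 -1600/9843 4 2 S
6 60/109 12/13 918/1417 528/1417 4 1 W
final 3 1 N

n=0: pose=(7,2,E); sL=15/8, sR=5/6; mL=-5/48, mR=-25/24; mL+mR=-55/48 → advance -1; mR−mL=-15/16 → turn -1·90°
n=1: pose=(6,2,S); sL=24/29, sR=120/169; mL=1452/4901, mR=-576/4901; mL+mR=876/4901 → advance +1; mR−mL=-12/29 → turn -1·90°
n=2: pose=(6,1,W); sL=60/97, sR=60/53; mL=4230/5141, mR=2640/5141; mL+mR=6870/5141 → advance +1; mR−mL=-30/97 → turn -1·90°
n=3: pose=(5,1,N); sL=40/39, sR=24/17; mL=596/663, mR=256/663; mL+mR=284/221 → advance +1; mR−mL=-20/39 → turn -1·90°
n=4: pose=(5,2,E); sL=30/17, sR=30/37; mL=-45/629, mR=-600/629; mL+mR=-645/629 → advance -1; mR−mL=-15/17 → turn -1·90°
n=5: pose=(4,2,S); sL=40/51, sR=120/193; mL=2260/9843, mR=-1600/9843; mL+mR=220/3281 → advance +1; mR−mL=-20/51 → turn -1·90°
n=6: pose=(4,1,W); sL=60/109, sR=12/13; mL=918/1417, mR=528/1417; mL+mR=1446/1417 → advance +1; mR−mL=-30/109 → turn -1·90°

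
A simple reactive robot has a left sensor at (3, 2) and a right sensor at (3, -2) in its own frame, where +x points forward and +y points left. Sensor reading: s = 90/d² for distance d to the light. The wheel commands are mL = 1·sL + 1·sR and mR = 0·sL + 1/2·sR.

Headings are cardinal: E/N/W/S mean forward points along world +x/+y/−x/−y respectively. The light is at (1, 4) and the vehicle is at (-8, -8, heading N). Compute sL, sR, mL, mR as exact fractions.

45/101 9/13 1494/1313 9/26

left sensor world pos  = (-10, -5); dL² = 202
right sensor world pos = (-6, -5); dR² = 130
sL = 90/202 = 45/101
sR = 90/130 = 9/13
mL = 1·sL + 1·sR = 1494/1313
mR = 0·sL + 1/2·sR = 9/26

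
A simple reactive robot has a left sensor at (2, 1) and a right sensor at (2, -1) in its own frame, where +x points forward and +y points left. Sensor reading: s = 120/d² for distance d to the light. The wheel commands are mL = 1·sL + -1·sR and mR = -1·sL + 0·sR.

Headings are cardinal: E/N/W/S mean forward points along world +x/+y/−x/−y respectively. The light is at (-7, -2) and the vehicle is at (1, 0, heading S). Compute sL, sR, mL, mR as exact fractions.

40/27 120/49 -1280/1323 -40/27

left sensor world pos  = (2, -2); dL² = 81
right sensor world pos = (0, -2); dR² = 49
sL = 120/81 = 40/27
sR = 120/49 = 120/49
mL = 1·sL + -1·sR = -1280/1323
mR = -1·sL + 0·sR = -40/27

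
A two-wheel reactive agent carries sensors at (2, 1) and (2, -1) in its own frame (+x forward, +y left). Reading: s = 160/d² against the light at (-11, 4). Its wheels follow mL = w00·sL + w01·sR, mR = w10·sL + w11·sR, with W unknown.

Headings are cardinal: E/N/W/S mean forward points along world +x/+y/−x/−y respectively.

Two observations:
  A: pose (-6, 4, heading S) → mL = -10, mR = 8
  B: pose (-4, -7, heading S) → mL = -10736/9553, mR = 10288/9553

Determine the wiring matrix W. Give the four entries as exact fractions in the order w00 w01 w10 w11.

obs A: pose=(-6,4,S) → sL=4, sR=8, mL=-10, mR=8
obs B: pose=(-4,-7,S) → sL=160/233, sR=32/41, mL=-10736/9553, mR=10288/9553
sensor matrix S = [[4, 8], [160/233, 32/41]]; det S = -22656/9553
solve [mL_A; mL_B] = S·[w00; w01] and [mR_A; mR_B] = S·[w10; w11]:
  w00 = -1/2, w01 = -1, w10 = 1, w11 = 1/2

-1/2 -1 1 1/2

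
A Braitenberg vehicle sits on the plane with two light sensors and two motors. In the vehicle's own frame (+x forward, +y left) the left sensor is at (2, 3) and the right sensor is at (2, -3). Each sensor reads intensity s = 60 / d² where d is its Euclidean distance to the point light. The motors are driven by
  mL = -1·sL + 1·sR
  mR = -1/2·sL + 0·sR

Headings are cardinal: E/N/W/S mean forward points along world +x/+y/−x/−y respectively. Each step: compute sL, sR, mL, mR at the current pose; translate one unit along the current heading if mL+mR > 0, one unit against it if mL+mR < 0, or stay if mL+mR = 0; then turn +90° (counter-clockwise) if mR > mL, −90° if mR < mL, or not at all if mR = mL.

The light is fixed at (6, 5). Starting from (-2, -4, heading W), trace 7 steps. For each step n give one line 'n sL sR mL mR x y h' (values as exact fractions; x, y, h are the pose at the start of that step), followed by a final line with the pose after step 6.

0 15/61 15/34 405/2074 -15/122 -2 -4 W
1 60/193 12/17 1296/3281 -30/193 -3 -4 N
2 30/37 6/17 -288/629 -15/37 -3 -3 E
3 12/41 12/17 288/697 -6/41 -4 -3 N
4 3/4 15/41 -63/164 -3/8 -4 -2 E
5 60/221 60/89 7920/19669 -30/221 -5 -2 N
6 2/3 10/27 -8/27 -1/3 -5 -1 E
final -6 -1 S

n=0: pose=(-2,-4,W); sL=15/61, sR=15/34; mL=405/2074, mR=-15/122; mL+mR=75/1037 → advance +1; mR−mL=-330/1037 → turn -1·90°
n=1: pose=(-3,-4,N); sL=60/193, sR=12/17; mL=1296/3281, mR=-30/193; mL+mR=786/3281 → advance +1; mR−mL=-1806/3281 → turn -1·90°
n=2: pose=(-3,-3,E); sL=30/37, sR=6/17; mL=-288/629, mR=-15/37; mL+mR=-543/629 → advance -1; mR−mL=33/629 → turn +1·90°
n=3: pose=(-4,-3,N); sL=12/41, sR=12/17; mL=288/697, mR=-6/41; mL+mR=186/697 → advance +1; mR−mL=-390/697 → turn -1·90°
n=4: pose=(-4,-2,E); sL=3/4, sR=15/41; mL=-63/164, mR=-3/8; mL+mR=-249/328 → advance -1; mR−mL=3/328 → turn +1·90°
n=5: pose=(-5,-2,N); sL=60/221, sR=60/89; mL=7920/19669, mR=-30/221; mL+mR=5250/19669 → advance +1; mR−mL=-10590/19669 → turn -1·90°
n=6: pose=(-5,-1,E); sL=2/3, sR=10/27; mL=-8/27, mR=-1/3; mL+mR=-17/27 → advance -1; mR−mL=-1/27 → turn -1·90°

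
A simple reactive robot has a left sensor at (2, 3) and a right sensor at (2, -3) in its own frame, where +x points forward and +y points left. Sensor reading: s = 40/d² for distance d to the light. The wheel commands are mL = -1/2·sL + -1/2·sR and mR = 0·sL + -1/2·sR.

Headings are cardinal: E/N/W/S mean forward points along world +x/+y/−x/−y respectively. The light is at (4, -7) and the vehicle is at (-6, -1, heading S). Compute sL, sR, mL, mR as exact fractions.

left sensor world pos  = (-3, -3); dL² = 65
right sensor world pos = (-9, -3); dR² = 185
sL = 40/65 = 8/13
sR = 40/185 = 8/37
mL = -1/2·sL + -1/2·sR = -200/481
mR = 0·sL + -1/2·sR = -4/37

8/13 8/37 -200/481 -4/37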